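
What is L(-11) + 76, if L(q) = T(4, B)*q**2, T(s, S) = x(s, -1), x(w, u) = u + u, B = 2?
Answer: -166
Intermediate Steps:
x(w, u) = 2*u
T(s, S) = -2 (T(s, S) = 2*(-1) = -2)
L(q) = -2*q**2
L(-11) + 76 = -2*(-11)**2 + 76 = -2*121 + 76 = -242 + 76 = -166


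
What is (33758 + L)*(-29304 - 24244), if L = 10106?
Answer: -2348829472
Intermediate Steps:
(33758 + L)*(-29304 - 24244) = (33758 + 10106)*(-29304 - 24244) = 43864*(-53548) = -2348829472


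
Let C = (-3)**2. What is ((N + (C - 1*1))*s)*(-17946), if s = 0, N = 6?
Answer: 0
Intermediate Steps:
C = 9
((N + (C - 1*1))*s)*(-17946) = ((6 + (9 - 1*1))*0)*(-17946) = ((6 + (9 - 1))*0)*(-17946) = ((6 + 8)*0)*(-17946) = (14*0)*(-17946) = 0*(-17946) = 0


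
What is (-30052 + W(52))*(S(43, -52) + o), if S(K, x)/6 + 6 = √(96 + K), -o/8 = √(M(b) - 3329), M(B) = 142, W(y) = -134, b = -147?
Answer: 1086696 - 181116*√139 + 241488*I*√3187 ≈ -1.0486e+6 + 1.3633e+7*I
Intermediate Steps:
o = -8*I*√3187 (o = -8*√(142 - 3329) = -8*I*√3187 ≈ -451.63*I)
S(K, x) = -36 + 6*√(96 + K)
(-30052 + W(52))*(S(43, -52) + o) = (-30052 - 134)*((-36 + 6*√(96 + 43)) - 8*I*√3187) = -30186*((-36 + 6*√139) - 8*I*√3187) = -30186*(-36 + 6*√139 - 8*I*√3187) = 1086696 - 181116*√139 + 241488*I*√3187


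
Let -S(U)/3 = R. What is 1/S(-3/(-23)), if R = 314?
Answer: -1/942 ≈ -0.0010616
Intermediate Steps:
S(U) = -942 (S(U) = -3*314 = -942)
1/S(-3/(-23)) = 1/(-942) = -1/942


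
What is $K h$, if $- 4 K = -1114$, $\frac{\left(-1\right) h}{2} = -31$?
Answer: $17267$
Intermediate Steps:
$h = 62$ ($h = \left(-2\right) \left(-31\right) = 62$)
$K = \frac{557}{2}$ ($K = \left(- \frac{1}{4}\right) \left(-1114\right) = \frac{557}{2} \approx 278.5$)
$K h = \frac{557}{2} \cdot 62 = 17267$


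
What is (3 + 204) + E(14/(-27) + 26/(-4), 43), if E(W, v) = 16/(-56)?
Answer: 1447/7 ≈ 206.71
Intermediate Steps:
E(W, v) = -2/7 (E(W, v) = 16*(-1/56) = -2/7)
(3 + 204) + E(14/(-27) + 26/(-4), 43) = (3 + 204) - 2/7 = 207 - 2/7 = 1447/7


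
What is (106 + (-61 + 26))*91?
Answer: 6461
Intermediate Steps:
(106 + (-61 + 26))*91 = (106 - 35)*91 = 71*91 = 6461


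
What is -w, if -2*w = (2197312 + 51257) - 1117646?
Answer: 1130923/2 ≈ 5.6546e+5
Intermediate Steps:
w = -1130923/2 (w = -((2197312 + 51257) - 1117646)/2 = -(2248569 - 1117646)/2 = -½*1130923 = -1130923/2 ≈ -5.6546e+5)
-w = -1*(-1130923/2) = 1130923/2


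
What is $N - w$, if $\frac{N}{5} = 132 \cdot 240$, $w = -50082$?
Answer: $208482$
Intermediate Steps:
$N = 158400$ ($N = 5 \cdot 132 \cdot 240 = 5 \cdot 31680 = 158400$)
$N - w = 158400 - -50082 = 158400 + 50082 = 208482$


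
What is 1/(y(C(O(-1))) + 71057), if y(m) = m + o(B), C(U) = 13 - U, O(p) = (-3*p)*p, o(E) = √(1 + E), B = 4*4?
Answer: 71073/5051371312 - √17/5051371312 ≈ 1.4069e-5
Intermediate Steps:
B = 16
O(p) = -3*p²
y(m) = m + √17 (y(m) = m + √(1 + 16) = m + √17)
1/(y(C(O(-1))) + 71057) = 1/(((13 - (-3)*(-1)²) + √17) + 71057) = 1/(((13 - (-3)) + √17) + 71057) = 1/(((13 - 1*(-3)) + √17) + 71057) = 1/(((13 + 3) + √17) + 71057) = 1/((16 + √17) + 71057) = 1/(71073 + √17)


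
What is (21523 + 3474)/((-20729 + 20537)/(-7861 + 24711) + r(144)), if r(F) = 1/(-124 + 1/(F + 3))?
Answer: -3838601187575/2988267 ≈ -1.2846e+6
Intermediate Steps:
r(F) = 1/(-124 + 1/(3 + F))
(21523 + 3474)/((-20729 + 20537)/(-7861 + 24711) + r(144)) = (21523 + 3474)/((-20729 + 20537)/(-7861 + 24711) + (-3 - 1*144)/(371 + 124*144)) = 24997/(-192/16850 + (-3 - 144)/(371 + 17856)) = 24997/(-192*1/16850 - 147/18227) = 24997/(-96/8425 + (1/18227)*(-147)) = 24997/(-96/8425 - 147/18227) = 24997/(-2988267/153562475) = 24997*(-153562475/2988267) = -3838601187575/2988267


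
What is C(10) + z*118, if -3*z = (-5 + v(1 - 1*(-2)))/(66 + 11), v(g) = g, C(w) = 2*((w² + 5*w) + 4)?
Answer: 71384/231 ≈ 309.02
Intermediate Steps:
C(w) = 8 + 2*w² + 10*w (C(w) = 2*(4 + w² + 5*w) = 8 + 2*w² + 10*w)
z = 2/231 (z = -(-5 + (1 - 1*(-2)))/(3*(66 + 11)) = -(-5 + (1 + 2))/(3*77) = -(-5 + 3)/(3*77) = -(-2)/(3*77) = -⅓*(-2/77) = 2/231 ≈ 0.0086580)
C(10) + z*118 = (8 + 2*10² + 10*10) + (2/231)*118 = (8 + 2*100 + 100) + 236/231 = (8 + 200 + 100) + 236/231 = 308 + 236/231 = 71384/231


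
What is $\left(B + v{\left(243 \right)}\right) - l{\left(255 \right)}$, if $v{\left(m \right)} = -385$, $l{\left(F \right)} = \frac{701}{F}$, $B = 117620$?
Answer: $\frac{29894224}{255} \approx 1.1723 \cdot 10^{5}$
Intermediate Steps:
$\left(B + v{\left(243 \right)}\right) - l{\left(255 \right)} = \left(117620 - 385\right) - \frac{701}{255} = 117235 - 701 \cdot \frac{1}{255} = 117235 - \frac{701}{255} = \frac{29894224}{255}$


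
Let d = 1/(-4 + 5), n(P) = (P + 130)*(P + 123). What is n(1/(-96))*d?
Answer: 147339553/9216 ≈ 15987.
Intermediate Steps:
n(P) = (123 + P)*(130 + P) (n(P) = (130 + P)*(123 + P) = (123 + P)*(130 + P))
d = 1 (d = 1/1 = 1)
n(1/(-96))*d = (15990 + (1/(-96))**2 + 253/(-96))*1 = (15990 + (-1/96)**2 + 253*(-1/96))*1 = (15990 + 1/9216 - 253/96)*1 = (147339553/9216)*1 = 147339553/9216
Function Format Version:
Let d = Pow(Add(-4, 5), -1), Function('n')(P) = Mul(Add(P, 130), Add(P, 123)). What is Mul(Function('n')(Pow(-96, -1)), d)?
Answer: Rational(147339553, 9216) ≈ 15987.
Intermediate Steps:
Function('n')(P) = Mul(Add(123, P), Add(130, P)) (Function('n')(P) = Mul(Add(130, P), Add(123, P)) = Mul(Add(123, P), Add(130, P)))
d = 1 (d = Pow(1, -1) = 1)
Mul(Function('n')(Pow(-96, -1)), d) = Mul(Add(15990, Pow(Pow(-96, -1), 2), Mul(253, Pow(-96, -1))), 1) = Mul(Add(15990, Pow(Rational(-1, 96), 2), Mul(253, Rational(-1, 96))), 1) = Mul(Add(15990, Rational(1, 9216), Rational(-253, 96)), 1) = Mul(Rational(147339553, 9216), 1) = Rational(147339553, 9216)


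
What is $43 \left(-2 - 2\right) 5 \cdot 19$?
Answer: $-16340$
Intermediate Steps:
$43 \left(-2 - 2\right) 5 \cdot 19 = 43 \left(\left(-4\right) 5\right) 19 = 43 \left(-20\right) 19 = \left(-860\right) 19 = -16340$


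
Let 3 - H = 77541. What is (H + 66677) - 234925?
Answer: -245786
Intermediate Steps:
H = -77538 (H = 3 - 1*77541 = 3 - 77541 = -77538)
(H + 66677) - 234925 = (-77538 + 66677) - 234925 = -10861 - 234925 = -245786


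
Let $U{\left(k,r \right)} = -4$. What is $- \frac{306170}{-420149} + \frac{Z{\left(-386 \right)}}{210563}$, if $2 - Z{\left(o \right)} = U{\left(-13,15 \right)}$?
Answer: $\frac{64470594604}{88467833887} \approx 0.72875$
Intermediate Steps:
$Z{\left(o \right)} = 6$ ($Z{\left(o \right)} = 2 - -4 = 2 + 4 = 6$)
$- \frac{306170}{-420149} + \frac{Z{\left(-386 \right)}}{210563} = - \frac{306170}{-420149} + \frac{6}{210563} = \left(-306170\right) \left(- \frac{1}{420149}\right) + 6 \cdot \frac{1}{210563} = \frac{306170}{420149} + \frac{6}{210563} = \frac{64470594604}{88467833887}$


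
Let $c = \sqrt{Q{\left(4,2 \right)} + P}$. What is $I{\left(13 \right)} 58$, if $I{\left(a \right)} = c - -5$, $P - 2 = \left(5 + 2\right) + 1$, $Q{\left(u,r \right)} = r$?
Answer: $290 + 116 \sqrt{3} \approx 490.92$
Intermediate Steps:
$P = 10$ ($P = 2 + \left(\left(5 + 2\right) + 1\right) = 2 + \left(7 + 1\right) = 2 + 8 = 10$)
$c = 2 \sqrt{3}$ ($c = \sqrt{2 + 10} = \sqrt{12} = 2 \sqrt{3} \approx 3.4641$)
$I{\left(a \right)} = 5 + 2 \sqrt{3}$ ($I{\left(a \right)} = 2 \sqrt{3} - -5 = 2 \sqrt{3} + 5 = 5 + 2 \sqrt{3}$)
$I{\left(13 \right)} 58 = \left(5 + 2 \sqrt{3}\right) 58 = 290 + 116 \sqrt{3}$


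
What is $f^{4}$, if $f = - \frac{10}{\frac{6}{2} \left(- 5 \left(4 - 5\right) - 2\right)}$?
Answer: $\frac{10000}{6561} \approx 1.5242$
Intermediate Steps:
$f = - \frac{10}{9}$ ($f = - \frac{10}{6 \cdot \frac{1}{2} \left(\left(-5\right) \left(-1\right) - 2\right)} = - \frac{10}{3 \left(5 - 2\right)} = - \frac{10}{3 \cdot 3} = - \frac{10}{9} \approx -1.1111$)
$f^{4} = \left(- \frac{10}{9}\right)^{4} = \frac{10000}{6561}$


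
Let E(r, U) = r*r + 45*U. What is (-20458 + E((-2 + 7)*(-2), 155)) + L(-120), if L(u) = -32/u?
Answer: -200741/15 ≈ -13383.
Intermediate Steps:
E(r, U) = r**2 + 45*U
(-20458 + E((-2 + 7)*(-2), 155)) + L(-120) = (-20458 + (((-2 + 7)*(-2))**2 + 45*155)) - 32/(-120) = (-20458 + ((5*(-2))**2 + 6975)) - 32*(-1/120) = (-20458 + ((-10)**2 + 6975)) + 4/15 = (-20458 + (100 + 6975)) + 4/15 = (-20458 + 7075) + 4/15 = -13383 + 4/15 = -200741/15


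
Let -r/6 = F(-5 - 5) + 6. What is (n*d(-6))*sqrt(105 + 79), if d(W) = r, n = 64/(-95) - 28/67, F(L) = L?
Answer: -333504*sqrt(46)/6365 ≈ -355.37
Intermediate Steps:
r = 24 (r = -6*((-5 - 5) + 6) = -6*(-10 + 6) = -6*(-4) = 24)
n = -6948/6365 (n = 64*(-1/95) - 28*1/67 = -64/95 - 28/67 = -6948/6365 ≈ -1.0916)
d(W) = 24
(n*d(-6))*sqrt(105 + 79) = (-6948/6365*24)*sqrt(105 + 79) = -333504*sqrt(46)/6365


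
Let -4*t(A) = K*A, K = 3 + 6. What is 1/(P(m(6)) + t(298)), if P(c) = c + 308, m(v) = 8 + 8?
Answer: -2/693 ≈ -0.0028860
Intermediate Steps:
m(v) = 16
K = 9
P(c) = 308 + c
t(A) = -9*A/4
1/(P(m(6)) + t(298)) = 1/((308 + 16) - 9/4*298) = 1/(324 - 1341/2) = 1/(-693/2) = -2/693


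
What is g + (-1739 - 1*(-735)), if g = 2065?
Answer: 1061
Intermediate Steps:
g + (-1739 - 1*(-735)) = 2065 + (-1739 - 1*(-735)) = 2065 + (-1739 + 735) = 2065 - 1004 = 1061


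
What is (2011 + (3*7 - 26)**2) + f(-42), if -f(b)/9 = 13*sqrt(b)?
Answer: 2036 - 117*I*sqrt(42) ≈ 2036.0 - 758.25*I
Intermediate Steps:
f(b) = -117*sqrt(b)
(2011 + (3*7 - 26)**2) + f(-42) = (2011 + (3*7 - 26)**2) - 117*I*sqrt(42) = (2011 + (21 - 26)**2) - 117*I*sqrt(42) = (2011 + (-5)**2) - 117*I*sqrt(42) = (2011 + 25) - 117*I*sqrt(42) = 2036 - 117*I*sqrt(42)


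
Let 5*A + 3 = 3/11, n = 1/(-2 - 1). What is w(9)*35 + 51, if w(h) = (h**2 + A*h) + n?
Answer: 89183/33 ≈ 2702.5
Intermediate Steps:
n = -1/3 (n = 1/(-3) = -1/3 ≈ -0.33333)
A = -6/11 (A = -3/5 + (3/11)/5 = -3/5 + (3*(1/11))/5 = -3/5 + (1/5)*(3/11) = -3/5 + 3/55 = -6/11 ≈ -0.54545)
w(h) = -1/3 + h**2 - 6*h/11 (w(h) = (h**2 - 6*h/11) - 1/3 = -1/3 + h**2 - 6*h/11)
w(9)*35 + 51 = (-1/3 + 9**2 - 6/11*9)*35 + 51 = (-1/3 + 81 - 54/11)*35 + 51 = (2500/33)*35 + 51 = 87500/33 + 51 = 89183/33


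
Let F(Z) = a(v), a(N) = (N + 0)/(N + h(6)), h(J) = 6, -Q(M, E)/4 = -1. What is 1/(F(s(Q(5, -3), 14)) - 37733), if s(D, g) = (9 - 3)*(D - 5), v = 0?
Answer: -1/37733 ≈ -2.6502e-5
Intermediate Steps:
Q(M, E) = 4 (Q(M, E) = -4*(-1) = 4)
a(N) = N/(6 + N) (a(N) = (N + 0)/(N + 6) = N/(6 + N))
s(D, g) = -30 + 6*D (s(D, g) = 6*(-5 + D) = -30 + 6*D)
F(Z) = 0 (F(Z) = 0/(6 + 0) = 0/6 = 0*(1/6) = 0)
1/(F(s(Q(5, -3), 14)) - 37733) = 1/(0 - 37733) = 1/(-37733) = -1/37733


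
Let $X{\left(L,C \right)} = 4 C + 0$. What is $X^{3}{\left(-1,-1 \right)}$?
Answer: $-64$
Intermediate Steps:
$X{\left(L,C \right)} = 4 C$
$X^{3}{\left(-1,-1 \right)} = \left(4 \left(-1\right)\right)^{3} = \left(-4\right)^{3} = -64$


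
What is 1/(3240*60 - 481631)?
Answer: -1/287231 ≈ -3.4815e-6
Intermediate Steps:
1/(3240*60 - 481631) = 1/(194400 - 481631) = 1/(-287231) = -1/287231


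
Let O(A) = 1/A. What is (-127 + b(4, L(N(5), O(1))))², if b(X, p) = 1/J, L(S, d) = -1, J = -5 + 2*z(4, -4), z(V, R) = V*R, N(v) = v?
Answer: 22090000/1369 ≈ 16136.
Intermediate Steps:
z(V, R) = R*V
J = -37 (J = -5 + 2*(-4*4) = -5 + 2*(-16) = -5 - 32 = -37)
O(A) = 1/A
b(X, p) = -1/37 (b(X, p) = 1/(-37) = -1/37)
(-127 + b(4, L(N(5), O(1))))² = (-127 - 1/37)² = (-4700/37)² = 22090000/1369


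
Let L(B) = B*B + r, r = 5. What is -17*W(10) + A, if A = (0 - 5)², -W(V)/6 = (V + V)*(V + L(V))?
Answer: 234625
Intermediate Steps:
L(B) = 5 + B² (L(B) = B*B + 5 = B² + 5 = 5 + B²)
W(V) = -12*V*(5 + V + V²) (W(V) = -6*(V + V)*(V + (5 + V²)) = -6*2*V*(5 + V + V²) = -12*V*(5 + V + V²))
A = 25 (A = (-5)² = 25)
-17*W(10) + A = -(-204)*10*(5 + 10 + 10²) + 25 = -(-204)*10*(5 + 10 + 100) + 25 = -(-204)*10*115 + 25 = -17*(-13800) + 25 = 234600 + 25 = 234625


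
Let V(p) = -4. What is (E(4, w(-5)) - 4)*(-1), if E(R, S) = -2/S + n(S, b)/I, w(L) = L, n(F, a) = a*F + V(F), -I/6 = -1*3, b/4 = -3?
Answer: 22/45 ≈ 0.48889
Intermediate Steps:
b = -12 (b = 4*(-3) = -12)
I = 18 (I = -(-6)*3 = -6*(-3) = 18)
n(F, a) = -4 + F*a (n(F, a) = a*F - 4 = F*a - 4 = -4 + F*a)
E(R, S) = -2/9 - 2/S - 2*S/3 (E(R, S) = -2/S + (-4 + S*(-12))/18 = -2/S + (-4 - 12*S)*(1/18) = -2/S + (-2/9 - 2*S/3) = -2/9 - 2/S - 2*S/3)
(E(4, w(-5)) - 4)*(-1) = ((-2/9 - 2/(-5) - ⅔*(-5)) - 4)*(-1) = ((-2/9 - 2*(-⅕) + 10/3) - 4)*(-1) = ((-2/9 + ⅖ + 10/3) - 4)*(-1) = (158/45 - 4)*(-1) = -22/45*(-1) = 22/45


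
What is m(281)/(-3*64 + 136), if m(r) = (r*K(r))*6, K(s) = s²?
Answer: -66564123/28 ≈ -2.3773e+6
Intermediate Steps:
m(r) = 6*r³ (m(r) = (r*r²)*6 = r³*6 = 6*r³)
m(281)/(-3*64 + 136) = (6*281³)/(-3*64 + 136) = (6*22188041)/(-192 + 136) = 133128246/(-56) = 133128246*(-1/56) = -66564123/28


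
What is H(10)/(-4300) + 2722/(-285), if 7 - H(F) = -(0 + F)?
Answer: -2341889/245100 ≈ -9.5548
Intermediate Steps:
H(F) = 7 + F (H(F) = 7 - (-1)*(0 + F) = 7 - (-1)*F = 7 + F)
H(10)/(-4300) + 2722/(-285) = (7 + 10)/(-4300) + 2722/(-285) = 17*(-1/4300) + 2722*(-1/285) = -17/4300 - 2722/285 = -2341889/245100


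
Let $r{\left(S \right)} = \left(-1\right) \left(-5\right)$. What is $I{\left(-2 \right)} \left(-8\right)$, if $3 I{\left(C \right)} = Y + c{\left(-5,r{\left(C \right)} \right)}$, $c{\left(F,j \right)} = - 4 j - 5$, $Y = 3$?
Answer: $\frac{176}{3} \approx 58.667$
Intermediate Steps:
$r{\left(S \right)} = 5$
$c{\left(F,j \right)} = -5 - 4 j$
$I{\left(C \right)} = - \frac{22}{3}$ ($I{\left(C \right)} = \frac{3 - 25}{3} = \frac{1}{3} \left(-22\right) = - \frac{22}{3}$)
$I{\left(-2 \right)} \left(-8\right) = \left(- \frac{22}{3}\right) \left(-8\right) = \frac{176}{3}$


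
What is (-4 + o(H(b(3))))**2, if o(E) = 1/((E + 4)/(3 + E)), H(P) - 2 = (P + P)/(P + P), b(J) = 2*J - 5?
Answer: 484/49 ≈ 9.8775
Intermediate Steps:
b(J) = -5 + 2*J
H(P) = 3 (H(P) = 2 + (P + P)/(P + P) = 2 + (2*P)/((2*P)) = 2 + (2*P)*(1/(2*P)) = 2 + 1 = 3)
o(E) = (3 + E)/(4 + E) (o(E) = 1/((4 + E)/(3 + E)) = (3 + E)/(4 + E))
(-4 + o(H(b(3))))**2 = (-4 + (3 + 3)/(4 + 3))**2 = (-4 + 6/7)**2 = (-22/7)**2 = 484/49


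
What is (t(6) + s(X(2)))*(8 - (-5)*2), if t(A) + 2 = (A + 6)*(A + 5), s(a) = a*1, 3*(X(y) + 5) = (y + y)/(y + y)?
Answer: 2256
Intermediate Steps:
X(y) = -14/3 (X(y) = -5 + ((y + y)/(y + y))/3 = -5 + ((2*y)/((2*y)))/3 = -5 + ((2*y)*(1/(2*y)))/3 = -5 + (⅓)*1 = -5 + ⅓ = -14/3)
s(a) = a
t(A) = -2 + (5 + A)*(6 + A) (t(A) = -2 + (A + 6)*(A + 5) = -2 + (6 + A)*(5 + A) = -2 + (5 + A)*(6 + A))
(t(6) + s(X(2)))*(8 - (-5)*2) = ((28 + 6² + 11*6) - 14/3)*(8 - (-5)*2) = ((28 + 36 + 66) - 14/3)*(8 - 1*(-10)) = (130 - 14/3)*(8 + 10) = (376/3)*18 = 2256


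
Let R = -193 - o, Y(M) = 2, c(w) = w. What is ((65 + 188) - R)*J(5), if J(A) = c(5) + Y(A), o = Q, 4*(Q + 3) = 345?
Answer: 14819/4 ≈ 3704.8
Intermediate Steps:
Q = 333/4 (Q = -3 + (¼)*345 = -3 + 345/4 = 333/4 ≈ 83.250)
o = 333/4 ≈ 83.250
R = -1105/4 (R = -193 - 1*333/4 = -193 - 333/4 = -1105/4 ≈ -276.25)
J(A) = 7 (J(A) = 5 + 2 = 7)
((65 + 188) - R)*J(5) = ((65 + 188) - 1*(-1105/4))*7 = (253 + 1105/4)*7 = (2117/4)*7 = 14819/4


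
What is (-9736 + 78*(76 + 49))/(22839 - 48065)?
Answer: -7/12613 ≈ -0.00055498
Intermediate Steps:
(-9736 + 78*(76 + 49))/(22839 - 48065) = (-9736 + 78*125)/(-25226) = (-9736 + 9750)*(-1/25226) = 14*(-1/25226) = -7/12613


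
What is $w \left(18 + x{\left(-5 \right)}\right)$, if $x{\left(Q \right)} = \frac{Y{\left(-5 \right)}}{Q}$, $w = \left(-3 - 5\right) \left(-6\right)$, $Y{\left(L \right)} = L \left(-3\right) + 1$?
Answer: $\frac{3552}{5} \approx 710.4$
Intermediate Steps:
$Y{\left(L \right)} = 1 - 3 L$ ($Y{\left(L \right)} = - 3 L + 1 = 1 - 3 L$)
$w = 48$ ($w = \left(-8\right) \left(-6\right) = 48$)
$x{\left(Q \right)} = \frac{16}{Q}$ ($x{\left(Q \right)} = \frac{1 - -15}{Q} = \frac{1 + 15}{Q} = \frac{16}{Q}$)
$w \left(18 + x{\left(-5 \right)}\right) = 48 \left(18 + \frac{16}{-5}\right) = 48 \left(18 + 16 \left(- \frac{1}{5}\right)\right) = 48 \left(18 - \frac{16}{5}\right) = 48 \cdot \frac{74}{5} = \frac{3552}{5}$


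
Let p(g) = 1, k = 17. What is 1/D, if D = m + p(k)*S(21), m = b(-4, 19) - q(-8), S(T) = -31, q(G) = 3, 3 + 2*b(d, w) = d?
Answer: -2/75 ≈ -0.026667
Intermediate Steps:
b(d, w) = -3/2 + d/2
m = -13/2 (m = (-3/2 + (½)*(-4)) - 1*3 = (-3/2 - 2) - 3 = -7/2 - 3 = -13/2 ≈ -6.5000)
D = -75/2 (D = -13/2 + 1*(-31) = -13/2 - 31 = -75/2 ≈ -37.500)
1/D = 1/(-75/2) = -2/75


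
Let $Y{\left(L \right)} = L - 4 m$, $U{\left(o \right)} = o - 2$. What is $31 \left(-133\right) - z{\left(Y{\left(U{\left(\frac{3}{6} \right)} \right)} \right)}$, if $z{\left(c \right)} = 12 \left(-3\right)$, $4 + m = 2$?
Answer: $-4087$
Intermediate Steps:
$m = -2$ ($m = -4 + 2 = -2$)
$U{\left(o \right)} = -2 + o$
$Y{\left(L \right)} = 8 + L$ ($Y{\left(L \right)} = L - -8 = L + 8 = 8 + L$)
$z{\left(c \right)} = -36$
$31 \left(-133\right) - z{\left(Y{\left(U{\left(\frac{3}{6} \right)} \right)} \right)} = 31 \left(-133\right) - -36 = -4123 + 36 = -4087$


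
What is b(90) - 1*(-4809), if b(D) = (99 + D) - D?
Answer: 4908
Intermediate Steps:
b(D) = 99
b(90) - 1*(-4809) = 99 - 1*(-4809) = 99 + 4809 = 4908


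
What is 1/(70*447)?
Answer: 1/31290 ≈ 3.1959e-5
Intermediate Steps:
1/(70*447) = 1/31290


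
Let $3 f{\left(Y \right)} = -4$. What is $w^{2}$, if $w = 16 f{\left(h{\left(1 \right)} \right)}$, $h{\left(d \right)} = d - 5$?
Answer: $\frac{4096}{9} \approx 455.11$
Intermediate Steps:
$h{\left(d \right)} = -5 + d$
$f{\left(Y \right)} = - \frac{4}{3}$ ($f{\left(Y \right)} = \frac{1}{3} \left(-4\right) = - \frac{4}{3}$)
$w = - \frac{64}{3}$ ($w = 16 \left(- \frac{4}{3}\right) = - \frac{64}{3} \approx -21.333$)
$w^{2} = \left(- \frac{64}{3}\right)^{2} = \frac{4096}{9}$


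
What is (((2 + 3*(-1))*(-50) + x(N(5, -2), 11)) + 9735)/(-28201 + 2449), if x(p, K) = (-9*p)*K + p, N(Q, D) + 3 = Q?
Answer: -9589/25752 ≈ -0.37236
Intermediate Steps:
N(Q, D) = -3 + Q
x(p, K) = p - 9*K*p (x(p, K) = -9*K*p + p = p - 9*K*p)
(((2 + 3*(-1))*(-50) + x(N(5, -2), 11)) + 9735)/(-28201 + 2449) = (((2 + 3*(-1))*(-50) + (-3 + 5)*(1 - 9*11)) + 9735)/(-28201 + 2449) = (((2 - 3)*(-50) + 2*(1 - 99)) + 9735)/(-25752) = ((-1*(-50) + 2*(-98)) + 9735)*(-1/25752) = ((50 - 196) + 9735)*(-1/25752) = (-146 + 9735)*(-1/25752) = 9589*(-1/25752) = -9589/25752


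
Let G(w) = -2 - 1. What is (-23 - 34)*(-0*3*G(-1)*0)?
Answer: 0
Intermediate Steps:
G(w) = -3
(-23 - 34)*(-0*3*G(-1)*0) = (-23 - 34)*(-0*3*(-3*0)) = -(-57)*0*0 = -(-57)*0 = -57*0 = 0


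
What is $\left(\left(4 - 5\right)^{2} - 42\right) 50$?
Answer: $-2050$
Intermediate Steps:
$\left(\left(4 - 5\right)^{2} - 42\right) 50 = \left(\left(-1\right)^{2} - 42\right) 50 = \left(1 - 42\right) 50 = \left(-41\right) 50 = -2050$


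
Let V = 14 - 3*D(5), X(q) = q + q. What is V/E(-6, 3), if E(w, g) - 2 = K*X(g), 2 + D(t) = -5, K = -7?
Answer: -7/8 ≈ -0.87500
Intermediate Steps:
X(q) = 2*q
D(t) = -7 (D(t) = -2 - 5 = -7)
E(w, g) = 2 - 14*g
V = 35 (V = 14 - 3*(-7) = 14 + 21 = 35)
V/E(-6, 3) = 35/(2 - 14*3) = 35/(2 - 42) = 35/(-40) = 35*(-1/40) = -7/8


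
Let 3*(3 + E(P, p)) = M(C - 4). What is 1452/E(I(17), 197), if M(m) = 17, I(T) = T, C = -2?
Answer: 1089/2 ≈ 544.50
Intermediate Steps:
E(P, p) = 8/3 (E(P, p) = -3 + (⅓)*17 = -3 + 17/3 = 8/3)
1452/E(I(17), 197) = 1452/(8/3) = 1452*(3/8) = 1089/2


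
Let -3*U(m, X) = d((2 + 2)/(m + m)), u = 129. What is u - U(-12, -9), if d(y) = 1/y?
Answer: 127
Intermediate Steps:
d(y) = 1/y
U(m, X) = -m/6 (U(m, X) = -(m + m)/(2 + 2)/3 = -m/2/3 = -m/6)
u - U(-12, -9) = 129 - (-1)*(-12)/6 = 129 - 1*2 = 129 - 2 = 127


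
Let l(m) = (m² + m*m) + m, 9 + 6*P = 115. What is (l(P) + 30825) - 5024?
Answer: 237986/9 ≈ 26443.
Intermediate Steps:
P = 53/3 (P = -3/2 + (⅙)*115 = -3/2 + 115/6 = 53/3 ≈ 17.667)
l(m) = m + 2*m² (l(m) = (m² + m²) + m = 2*m² + m = m + 2*m²)
(l(P) + 30825) - 5024 = (53*(1 + 2*(53/3))/3 + 30825) - 5024 = (53*(1 + 106/3)/3 + 30825) - 5024 = ((53/3)*(109/3) + 30825) - 5024 = (5777/9 + 30825) - 5024 = 283202/9 - 5024 = 237986/9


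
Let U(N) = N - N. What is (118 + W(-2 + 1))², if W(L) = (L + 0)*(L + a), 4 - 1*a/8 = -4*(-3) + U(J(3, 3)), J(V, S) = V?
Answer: 33489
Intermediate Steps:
U(N) = 0
a = -64 (a = 32 - 8*(-4*(-3) + 0) = 32 - 8*(12 + 0) = 32 - 8*12 = 32 - 96 = -64)
W(L) = L*(-64 + L) (W(L) = (L + 0)*(L - 64) = L*(-64 + L))
(118 + W(-2 + 1))² = (118 + (-2 + 1)*(-64 + (-2 + 1)))² = (118 - (-64 - 1))² = (118 - 1*(-65))² = (118 + 65)² = 183² = 33489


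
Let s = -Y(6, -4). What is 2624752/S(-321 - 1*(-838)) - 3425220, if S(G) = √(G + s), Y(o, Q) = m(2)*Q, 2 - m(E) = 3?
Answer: -3425220 + 2624752*√57/171 ≈ -3.3093e+6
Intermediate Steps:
m(E) = -1 (m(E) = 2 - 1*3 = 2 - 3 = -1)
Y(o, Q) = -Q
s = -4 (s = -(-1)*(-4) = -1*4 = -4)
S(G) = √(-4 + G) (S(G) = √(G - 4) = √(-4 + G))
2624752/S(-321 - 1*(-838)) - 3425220 = 2624752/(√(-4 + (-321 - 1*(-838)))) - 3425220 = 2624752/(√(-4 + (-321 + 838))) - 3425220 = 2624752/(√(-4 + 517)) - 3425220 = 2624752/(√513) - 3425220 = 2624752/((3*√57)) - 3425220 = 2624752*(√57/171) - 3425220 = 2624752*√57/171 - 3425220 = -3425220 + 2624752*√57/171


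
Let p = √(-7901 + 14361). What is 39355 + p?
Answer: 39355 + 2*√1615 ≈ 39435.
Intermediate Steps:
p = 2*√1615 (p = √6460 = 2*√1615 ≈ 80.374)
39355 + p = 39355 + 2*√1615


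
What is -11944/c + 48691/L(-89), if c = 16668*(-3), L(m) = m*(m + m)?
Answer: 655990403/198040842 ≈ 3.3124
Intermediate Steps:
L(m) = 2*m**2 (L(m) = m*(2*m) = 2*m**2)
c = -50004
-11944/c + 48691/L(-89) = -11944/(-50004) + 48691/((2*(-89)**2)) = -11944*(-1/50004) + 48691/((2*7921)) = 2986/12501 + 48691/15842 = 655990403/198040842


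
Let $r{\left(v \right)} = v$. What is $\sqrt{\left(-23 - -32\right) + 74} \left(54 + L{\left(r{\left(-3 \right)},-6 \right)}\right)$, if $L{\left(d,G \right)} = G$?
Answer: $48 \sqrt{83} \approx 437.3$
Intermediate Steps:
$\sqrt{\left(-23 - -32\right) + 74} \left(54 + L{\left(r{\left(-3 \right)},-6 \right)}\right) = \sqrt{\left(-23 - -32\right) + 74} \left(54 - 6\right) = \sqrt{\left(-23 + 32\right) + 74} \cdot 48 = \sqrt{9 + 74} \cdot 48 = \sqrt{83} \cdot 48 = 48 \sqrt{83}$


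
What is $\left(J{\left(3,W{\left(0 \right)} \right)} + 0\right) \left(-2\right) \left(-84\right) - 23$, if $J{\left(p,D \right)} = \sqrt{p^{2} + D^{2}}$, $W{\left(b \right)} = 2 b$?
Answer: $481$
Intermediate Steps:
$J{\left(p,D \right)} = \sqrt{D^{2} + p^{2}}$
$\left(J{\left(3,W{\left(0 \right)} \right)} + 0\right) \left(-2\right) \left(-84\right) - 23 = \left(\sqrt{\left(2 \cdot 0\right)^{2} + 3^{2}} + 0\right) \left(-2\right) \left(-84\right) - 23 = \left(\sqrt{0^{2} + 9} + 0\right) \left(-2\right) \left(-84\right) - 23 = \left(\sqrt{0 + 9} + 0\right) \left(-2\right) \left(-84\right) - 23 = \left(\sqrt{9} + 0\right) \left(-2\right) \left(-84\right) - 23 = \left(3 + 0\right) \left(-2\right) \left(-84\right) - 23 = 3 \left(-2\right) \left(-84\right) - 23 = \left(-6\right) \left(-84\right) - 23 = 504 - 23 = 481$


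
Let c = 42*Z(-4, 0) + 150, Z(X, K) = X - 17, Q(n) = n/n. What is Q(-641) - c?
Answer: 733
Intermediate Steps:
Q(n) = 1
Z(X, K) = -17 + X
c = -732 (c = 42*(-17 - 4) + 150 = 42*(-21) + 150 = -882 + 150 = -732)
Q(-641) - c = 1 - 1*(-732) = 1 + 732 = 733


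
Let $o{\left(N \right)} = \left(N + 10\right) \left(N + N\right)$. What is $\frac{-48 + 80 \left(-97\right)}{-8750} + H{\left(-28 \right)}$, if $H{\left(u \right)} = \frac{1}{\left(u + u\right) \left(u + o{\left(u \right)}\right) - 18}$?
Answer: $\frac{214317417}{240178750} \approx 0.89232$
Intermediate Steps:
$o{\left(N \right)} = 2 N \left(10 + N\right)$ ($o{\left(N \right)} = \left(10 + N\right) 2 N = 2 N \left(10 + N\right)$)
$H{\left(u \right)} = \frac{1}{-18 + 2 u \left(u + 2 u \left(10 + u\right)\right)}$ ($H{\left(u \right)} = \frac{1}{\left(u + u\right) \left(u + 2 u \left(10 + u\right)\right) - 18} = \frac{1}{2 u \left(u + 2 u \left(10 + u\right)\right) - 18} = \frac{1}{-18 + 2 u \left(u + 2 u \left(10 + u\right)\right)}$)
$\frac{-48 + 80 \left(-97\right)}{-8750} + H{\left(-28 \right)} = \frac{-48 + 80 \left(-97\right)}{-8750} + \frac{1}{2 \left(-9 + 2 \left(-28\right)^{3} + 21 \left(-28\right)^{2}\right)} = \left(-48 - 7760\right) \left(- \frac{1}{8750}\right) + \frac{1}{2 \left(-9 + 2 \left(-21952\right) + 21 \cdot 784\right)} = \left(-7808\right) \left(- \frac{1}{8750}\right) + \frac{1}{2 \left(-9 - 43904 + 16464\right)} = \frac{3904}{4375} + \frac{1}{2 \left(-27449\right)} = \frac{3904}{4375} + \frac{1}{2} \left(- \frac{1}{27449}\right) = \frac{3904}{4375} - \frac{1}{54898} = \frac{214317417}{240178750}$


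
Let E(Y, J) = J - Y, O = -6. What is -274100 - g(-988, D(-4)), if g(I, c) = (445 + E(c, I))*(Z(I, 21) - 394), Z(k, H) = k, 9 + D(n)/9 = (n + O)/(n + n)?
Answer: -1856263/2 ≈ -9.2813e+5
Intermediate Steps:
D(n) = -81 + 9*(-6 + n)/(2*n) (D(n) = -81 + 9*((n - 6)/(n + n)) = -81 + 9*((-6 + n)/((2*n))) = -81 + 9*((-6 + n)*(1/(2*n))) = -81 + 9*((-6 + n)/(2*n)) = -81 + 9*(-6 + n)/(2*n))
g(I, c) = (-394 + I)*(445 + I - c) (g(I, c) = (445 + (I - c))*(I - 394) = (445 + I - c)*(-394 + I) = (-394 + I)*(445 + I - c))
-274100 - g(-988, D(-4)) = -274100 - (-175330 + 51*(-988) + 394*(-153/2 - 27/(-4)) - 988*(-988 - (-153/2 - 27/(-4)))) = -274100 - (-175330 - 50388 + 394*(-153/2 - 27*(-¼)) - 988*(-988 - (-153/2 - 27*(-¼)))) = -274100 - (-175330 - 50388 + 394*(-153/2 + 27/4) - 988*(-988 - (-153/2 + 27/4))) = -274100 - (-175330 - 50388 + 394*(-279/4) - 988*(-988 - 1*(-279/4))) = -274100 - (-175330 - 50388 - 54963/2 - 988*(-988 + 279/4)) = -274100 - (-175330 - 50388 - 54963/2 - 988*(-3673/4)) = -274100 - (-175330 - 50388 - 54963/2 + 907231) = -274100 - 1*1308063/2 = -274100 - 1308063/2 = -1856263/2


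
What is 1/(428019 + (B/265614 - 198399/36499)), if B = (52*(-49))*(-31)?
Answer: 4847322693/2074721304450680 ≈ 2.3364e-6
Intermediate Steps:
B = 78988 (B = -2548*(-31) = 78988)
1/(428019 + (B/265614 - 198399/36499)) = 1/(428019 + (78988/265614 - 198399/36499)) = 1/(428019 + (78988*(1/265614) - 198399*1/36499)) = 1/(428019 + (39494/132807 - 198399/36499)) = 1/(428019 - 24907284487/4847322693) = 1/(2074721304450680/4847322693) = 4847322693/2074721304450680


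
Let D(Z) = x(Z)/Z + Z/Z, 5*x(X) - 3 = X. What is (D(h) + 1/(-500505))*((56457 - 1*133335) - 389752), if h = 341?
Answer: -19141779298208/34134441 ≈ -5.6078e+5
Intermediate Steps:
x(X) = ⅗ + X/5
D(Z) = 1 + (⅗ + Z/5)/Z (D(Z) = (⅗ + Z/5)/Z + Z/Z = (⅗ + Z/5)/Z + 1 = 1 + (⅗ + Z/5)/Z)
(D(h) + 1/(-500505))*((56457 - 1*133335) - 389752) = ((⅗)*(1 + 2*341)/341 + 1/(-500505))*((56457 - 1*133335) - 389752) = ((⅗)*(1/341)*(1 + 682) - 1/500505)*((56457 - 133335) - 389752) = ((⅗)*(1/341)*683 - 1/500505)*(-76878 - 389752) = (2049/1705 - 1/500505)*(-466630) = (205106608/170672205)*(-466630) = -19141779298208/34134441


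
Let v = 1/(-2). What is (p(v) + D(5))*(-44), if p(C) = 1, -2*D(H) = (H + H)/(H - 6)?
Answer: -264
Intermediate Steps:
D(H) = -H/(-6 + H) (D(H) = -(H + H)/(2*(H - 6)) = -2*H/(2*(-6 + H)) = -H/(-6 + H))
v = -1/2 ≈ -0.50000
(p(v) + D(5))*(-44) = (1 - 1*5/(-6 + 5))*(-44) = (1 - 1*5/(-1))*(-44) = (1 - 1*5*(-1))*(-44) = (1 + 5)*(-44) = 6*(-44) = -264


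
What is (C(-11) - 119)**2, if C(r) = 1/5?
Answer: 352836/25 ≈ 14113.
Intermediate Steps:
C(r) = 1/5
(C(-11) - 119)**2 = (1/5 - 119)**2 = (-594/5)**2 = 352836/25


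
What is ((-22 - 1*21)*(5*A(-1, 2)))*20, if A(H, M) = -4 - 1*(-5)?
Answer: -4300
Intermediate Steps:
A(H, M) = 1 (A(H, M) = -4 + 5 = 1)
((-22 - 1*21)*(5*A(-1, 2)))*20 = ((-22 - 1*21)*(5*1))*20 = ((-22 - 21)*5)*20 = -43*5*20 = -215*20 = -4300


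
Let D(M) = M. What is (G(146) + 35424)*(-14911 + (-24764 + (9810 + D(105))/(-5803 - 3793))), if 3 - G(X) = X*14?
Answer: -12709950150345/9596 ≈ -1.3245e+9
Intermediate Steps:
G(X) = 3 - 14*X (G(X) = 3 - X*14 = 3 - 14*X)
(G(146) + 35424)*(-14911 + (-24764 + (9810 + D(105))/(-5803 - 3793))) = ((3 - 14*146) + 35424)*(-14911 + (-24764 + (9810 + 105)/(-5803 - 3793))) = ((3 - 2044) + 35424)*(-14911 + (-24764 + 9915/(-9596))) = (-2041 + 35424)*(-14911 + (-24764 + 9915*(-1/9596))) = 33383*(-14911 + (-24764 - 9915/9596)) = 33383*(-14911 - 237645259/9596) = 33383*(-380731215/9596) = -12709950150345/9596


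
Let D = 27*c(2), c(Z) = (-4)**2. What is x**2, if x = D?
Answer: 186624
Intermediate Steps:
c(Z) = 16
D = 432 (D = 27*16 = 432)
x = 432
x**2 = 432**2 = 186624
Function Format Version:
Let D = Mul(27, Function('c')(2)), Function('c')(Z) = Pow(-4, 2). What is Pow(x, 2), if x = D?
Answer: 186624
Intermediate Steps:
Function('c')(Z) = 16
D = 432 (D = Mul(27, 16) = 432)
x = 432
Pow(x, 2) = Pow(432, 2) = 186624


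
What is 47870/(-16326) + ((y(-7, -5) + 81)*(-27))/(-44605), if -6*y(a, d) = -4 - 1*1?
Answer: -2099169053/728221230 ≈ -2.8826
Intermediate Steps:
y(a, d) = ⅚ (y(a, d) = -(-4 - 1*1)/6 = -(-4 - 1)/6 = -⅙*(-5) = ⅚)
47870/(-16326) + ((y(-7, -5) + 81)*(-27))/(-44605) = 47870/(-16326) + ((⅚ + 81)*(-27))/(-44605) = 47870*(-1/16326) + ((491/6)*(-27))*(-1/44605) = -23935/8163 - 4419/2*(-1/44605) = -23935/8163 + 4419/89210 = -2099169053/728221230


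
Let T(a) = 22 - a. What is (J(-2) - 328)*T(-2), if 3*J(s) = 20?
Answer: -7712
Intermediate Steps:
J(s) = 20/3 (J(s) = (1/3)*20 = 20/3)
(J(-2) - 328)*T(-2) = (20/3 - 328)*(22 - 1*(-2)) = -964*(22 + 2)/3 = -964/3*24 = -7712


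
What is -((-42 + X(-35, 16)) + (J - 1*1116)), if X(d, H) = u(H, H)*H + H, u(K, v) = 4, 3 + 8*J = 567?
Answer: 2015/2 ≈ 1007.5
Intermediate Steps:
J = 141/2 (J = -3/8 + (⅛)*567 = -3/8 + 567/8 = 141/2 ≈ 70.500)
X(d, H) = 5*H (X(d, H) = 4*H + H = 5*H)
-((-42 + X(-35, 16)) + (J - 1*1116)) = -((-42 + 5*16) + (141/2 - 1*1116)) = -((-42 + 80) + (141/2 - 1116)) = -(38 - 2091/2) = -1*(-2015/2) = 2015/2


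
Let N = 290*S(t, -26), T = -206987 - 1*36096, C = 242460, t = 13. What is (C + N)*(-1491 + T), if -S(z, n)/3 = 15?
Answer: -56107721340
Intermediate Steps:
T = -243083 (T = -206987 - 36096 = -243083)
S(z, n) = -45 (S(z, n) = -3*15 = -45)
N = -13050 (N = 290*(-45) = -13050)
(C + N)*(-1491 + T) = (242460 - 13050)*(-1491 - 243083) = 229410*(-244574) = -56107721340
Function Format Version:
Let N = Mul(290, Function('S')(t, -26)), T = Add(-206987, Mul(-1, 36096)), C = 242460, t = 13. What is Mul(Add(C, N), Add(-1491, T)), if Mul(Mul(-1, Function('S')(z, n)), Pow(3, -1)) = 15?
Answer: -56107721340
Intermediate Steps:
T = -243083 (T = Add(-206987, -36096) = -243083)
Function('S')(z, n) = -45 (Function('S')(z, n) = Mul(-3, 15) = -45)
N = -13050 (N = Mul(290, -45) = -13050)
Mul(Add(C, N), Add(-1491, T)) = Mul(Add(242460, -13050), Add(-1491, -243083)) = Mul(229410, -244574) = -56107721340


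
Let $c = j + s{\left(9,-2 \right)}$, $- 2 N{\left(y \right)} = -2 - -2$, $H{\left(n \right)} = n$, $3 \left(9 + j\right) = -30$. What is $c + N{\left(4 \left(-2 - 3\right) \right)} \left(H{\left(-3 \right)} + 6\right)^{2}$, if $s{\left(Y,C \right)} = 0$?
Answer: $-19$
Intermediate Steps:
$j = -19$ ($j = -9 + \frac{1}{3} \left(-30\right) = -9 - 10 = -19$)
$N{\left(y \right)} = 0$ ($N{\left(y \right)} = - \frac{-2 - -2}{2} = - \frac{-2 + 2}{2} = \left(- \frac{1}{2}\right) 0 = 0$)
$c = -19$ ($c = -19 + 0 = -19$)
$c + N{\left(4 \left(-2 - 3\right) \right)} \left(H{\left(-3 \right)} + 6\right)^{2} = -19 + 0 \left(-3 + 6\right)^{2} = -19 + 0 \cdot 3^{2} = -19 + 0 \cdot 9 = -19 + 0 = -19$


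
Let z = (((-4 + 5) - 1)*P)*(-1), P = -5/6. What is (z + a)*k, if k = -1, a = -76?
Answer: 76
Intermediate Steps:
P = -5/6 (P = -5*1/6 = -5/6 ≈ -0.83333)
z = 0 (z = (((-4 + 5) - 1)*(-5/6))*(-1) = ((1 - 1)*(-5/6))*(-1) = (0*(-5/6))*(-1) = 0*(-1) = 0)
(z + a)*k = (0 - 76)*(-1) = -76*(-1) = 76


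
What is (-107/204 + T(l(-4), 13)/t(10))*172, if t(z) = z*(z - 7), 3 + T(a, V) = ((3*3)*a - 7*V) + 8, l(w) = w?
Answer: -67123/85 ≈ -789.68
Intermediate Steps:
T(a, V) = 5 - 7*V + 9*a (T(a, V) = -3 + (((3*3)*a - 7*V) + 8) = -3 + ((9*a - 7*V) + 8) = -3 + ((-7*V + 9*a) + 8) = -3 + (8 - 7*V + 9*a) = 5 - 7*V + 9*a)
t(z) = z*(-7 + z)
(-107/204 + T(l(-4), 13)/t(10))*172 = (-107/204 + (5 - 7*13 + 9*(-4))/((10*(-7 + 10))))*172 = (-107*1/204 + (5 - 91 - 36)/((10*3)))*172 = (-107/204 - 122/30)*172 = (-107/204 - 122*1/30)*172 = (-107/204 - 61/15)*172 = -1561/340*172 = -67123/85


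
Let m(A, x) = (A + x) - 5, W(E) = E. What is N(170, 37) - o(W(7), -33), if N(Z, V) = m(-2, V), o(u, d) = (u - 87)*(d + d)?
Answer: -5250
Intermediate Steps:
o(u, d) = 2*d*(-87 + u) (o(u, d) = (-87 + u)*(2*d) = 2*d*(-87 + u))
m(A, x) = -5 + A + x
N(Z, V) = -7 + V (N(Z, V) = -5 - 2 + V = -7 + V)
N(170, 37) - o(W(7), -33) = (-7 + 37) - 2*(-33)*(-87 + 7) = 30 - 2*(-33)*(-80) = 30 - 1*5280 = 30 - 5280 = -5250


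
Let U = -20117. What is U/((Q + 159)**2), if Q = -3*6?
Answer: -20117/19881 ≈ -1.0119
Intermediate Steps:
Q = -18
U/((Q + 159)**2) = -20117/(-18 + 159)**2 = -20117/(141**2) = -20117/19881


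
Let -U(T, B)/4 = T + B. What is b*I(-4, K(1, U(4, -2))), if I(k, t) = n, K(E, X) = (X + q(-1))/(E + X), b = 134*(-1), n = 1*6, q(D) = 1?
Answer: -804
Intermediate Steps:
U(T, B) = -4*B - 4*T (U(T, B) = -4*(T + B) = -4*(B + T) = -4*B - 4*T)
n = 6
b = -134
K(E, X) = (1 + X)/(E + X) (K(E, X) = (X + 1)/(E + X) = (1 + X)/(E + X))
I(k, t) = 6
b*I(-4, K(1, U(4, -2))) = -134*6 = -804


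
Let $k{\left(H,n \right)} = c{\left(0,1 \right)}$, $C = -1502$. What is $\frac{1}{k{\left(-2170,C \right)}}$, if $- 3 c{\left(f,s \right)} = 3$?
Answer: $-1$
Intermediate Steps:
$c{\left(f,s \right)} = -1$ ($c{\left(f,s \right)} = \left(- \frac{1}{3}\right) 3 = -1$)
$k{\left(H,n \right)} = -1$
$\frac{1}{k{\left(-2170,C \right)}} = \frac{1}{-1} = -1$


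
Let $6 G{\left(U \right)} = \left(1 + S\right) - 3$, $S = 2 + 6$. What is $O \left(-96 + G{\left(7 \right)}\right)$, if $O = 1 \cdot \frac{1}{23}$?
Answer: $- \frac{95}{23} \approx -4.1304$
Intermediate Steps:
$O = \frac{1}{23}$ ($O = 1 \cdot \frac{1}{23} = \frac{1}{23} \approx 0.043478$)
$S = 8$
$G{\left(U \right)} = 1$ ($G{\left(U \right)} = \frac{\left(1 + 8\right) - 3}{6} = \frac{9 - 3}{6} = \frac{1}{6} \cdot 6 = 1$)
$O \left(-96 + G{\left(7 \right)}\right) = \frac{-96 + 1}{23} = \frac{1}{23} \left(-95\right) = - \frac{95}{23}$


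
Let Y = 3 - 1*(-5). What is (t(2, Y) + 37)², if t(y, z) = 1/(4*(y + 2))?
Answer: 351649/256 ≈ 1373.6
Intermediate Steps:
Y = 8 (Y = 3 + 5 = 8)
t(y, z) = 1/(8 + 4*y) (t(y, z) = 1/(4*(2 + y)) = 1/(8 + 4*y))
(t(2, Y) + 37)² = (1/(4*(2 + 2)) + 37)² = ((¼)/4 + 37)² = ((¼)*(¼) + 37)² = (1/16 + 37)² = (593/16)² = 351649/256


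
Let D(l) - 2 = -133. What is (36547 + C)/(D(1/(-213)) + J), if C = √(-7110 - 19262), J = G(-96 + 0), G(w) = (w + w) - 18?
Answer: -36547/341 - 2*I*√6593/341 ≈ -107.18 - 0.47623*I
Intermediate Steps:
G(w) = -18 + 2*w (G(w) = 2*w - 18 = -18 + 2*w)
J = -210 (J = -18 + 2*(-96 + 0) = -18 + 2*(-96) = -18 - 192 = -210)
D(l) = -131 (D(l) = 2 - 133 = -131)
C = 2*I*√6593 (C = √(-26372) = 2*I*√6593 ≈ 162.39*I)
(36547 + C)/(D(1/(-213)) + J) = (36547 + 2*I*√6593)/(-131 - 210) = (36547 + 2*I*√6593)/(-341) = (36547 + 2*I*√6593)*(-1/341) = -36547/341 - 2*I*√6593/341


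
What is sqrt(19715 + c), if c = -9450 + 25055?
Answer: 2*sqrt(8830) ≈ 187.94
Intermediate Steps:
c = 15605
sqrt(19715 + c) = sqrt(19715 + 15605) = sqrt(35320) = 2*sqrt(8830)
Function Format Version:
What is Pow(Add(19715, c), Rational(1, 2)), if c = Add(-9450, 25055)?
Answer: Mul(2, Pow(8830, Rational(1, 2))) ≈ 187.94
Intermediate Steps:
c = 15605
Pow(Add(19715, c), Rational(1, 2)) = Pow(Add(19715, 15605), Rational(1, 2)) = Pow(35320, Rational(1, 2)) = Mul(2, Pow(8830, Rational(1, 2)))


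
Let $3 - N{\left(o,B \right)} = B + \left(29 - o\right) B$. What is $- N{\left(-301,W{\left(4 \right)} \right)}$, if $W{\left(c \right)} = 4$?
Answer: $1321$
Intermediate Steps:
$N{\left(o,B \right)} = 3 - B - B \left(29 - o\right)$ ($N{\left(o,B \right)} = 3 - \left(B + \left(29 - o\right) B\right) = 3 - \left(B + B \left(29 - o\right)\right) = 3 - B - B \left(29 - o\right)$)
$- N{\left(-301,W{\left(4 \right)} \right)} = - (3 - 120 + 4 \left(-301\right)) = - (3 - 120 - 1204) = \left(-1\right) \left(-1321\right) = 1321$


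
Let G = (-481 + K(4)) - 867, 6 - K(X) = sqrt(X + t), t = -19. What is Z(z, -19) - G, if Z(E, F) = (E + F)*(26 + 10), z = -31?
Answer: -458 + I*sqrt(15) ≈ -458.0 + 3.873*I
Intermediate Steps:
Z(E, F) = 36*E + 36*F (Z(E, F) = (E + F)*36 = 36*E + 36*F)
K(X) = 6 - sqrt(-19 + X) (K(X) = 6 - sqrt(X - 19) = 6 - sqrt(-19 + X))
G = -1342 - I*sqrt(15) (G = (-481 + (6 - sqrt(-19 + 4))) - 867 = (-481 + (6 - sqrt(-15))) - 867 = (-481 + (6 - I*sqrt(15))) - 867 = (-475 - I*sqrt(15)) - 867 = -1342 - I*sqrt(15) ≈ -1342.0 - 3.873*I)
Z(z, -19) - G = (36*(-31) + 36*(-19)) - (-1342 - I*sqrt(15)) = (-1116 - 684) + (1342 + I*sqrt(15)) = -1800 + (1342 + I*sqrt(15)) = -458 + I*sqrt(15)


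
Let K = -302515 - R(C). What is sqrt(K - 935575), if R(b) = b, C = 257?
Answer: I*sqrt(1238347) ≈ 1112.8*I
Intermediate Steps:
K = -302772 (K = -302515 - 1*257 = -302515 - 257 = -302772)
sqrt(K - 935575) = sqrt(-302772 - 935575) = sqrt(-1238347) = I*sqrt(1238347)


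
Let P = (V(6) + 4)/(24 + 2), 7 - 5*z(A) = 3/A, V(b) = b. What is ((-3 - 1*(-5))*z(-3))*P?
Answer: 16/13 ≈ 1.2308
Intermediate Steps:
z(A) = 7/5 - 3/(5*A)
P = 5/13 (P = (6 + 4)/(24 + 2) = 10/26 = 10*(1/26) = 5/13 ≈ 0.38462)
((-3 - 1*(-5))*z(-3))*P = ((-3 - 1*(-5))*((1/5)*(-3 + 7*(-3))/(-3)))*(5/13) = ((-3 + 5)*((1/5)*(-1/3)*(-3 - 21)))*(5/13) = (2*((1/5)*(-1/3)*(-24)))*(5/13) = (2*(8/5))*(5/13) = (16/5)*(5/13) = 16/13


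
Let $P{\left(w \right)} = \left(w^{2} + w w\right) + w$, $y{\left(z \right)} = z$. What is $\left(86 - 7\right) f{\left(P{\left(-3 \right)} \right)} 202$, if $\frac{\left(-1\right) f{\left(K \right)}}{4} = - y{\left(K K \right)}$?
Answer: $14362200$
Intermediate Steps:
$P{\left(w \right)} = w + 2 w^{2}$ ($P{\left(w \right)} = \left(w^{2} + w^{2}\right) + w = 2 w^{2} + w = w + 2 w^{2}$)
$f{\left(K \right)} = 4 K^{2}$ ($f{\left(K \right)} = - 4 \left(- K K\right) = - 4 \left(- K^{2}\right) = 4 K^{2}$)
$\left(86 - 7\right) f{\left(P{\left(-3 \right)} \right)} 202 = \left(86 - 7\right) 4 \left(- 3 \left(1 + 2 \left(-3\right)\right)\right)^{2} \cdot 202 = \left(86 - 7\right) 4 \left(- 3 \left(1 - 6\right)\right)^{2} \cdot 202 = 79 \cdot 4 \left(\left(-3\right) \left(-5\right)\right)^{2} \cdot 202 = 79 \cdot 4 \cdot 15^{2} \cdot 202 = 79 \cdot 4 \cdot 225 \cdot 202 = 79 \cdot 900 \cdot 202 = 71100 \cdot 202 = 14362200$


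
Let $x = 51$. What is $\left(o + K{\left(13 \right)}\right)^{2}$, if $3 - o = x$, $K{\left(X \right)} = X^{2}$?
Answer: $14641$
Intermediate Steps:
$o = -48$ ($o = 3 - 51 = -48$)
$\left(o + K{\left(13 \right)}\right)^{2} = \left(-48 + 13^{2}\right)^{2} = \left(-48 + 169\right)^{2} = 121^{2} = 14641$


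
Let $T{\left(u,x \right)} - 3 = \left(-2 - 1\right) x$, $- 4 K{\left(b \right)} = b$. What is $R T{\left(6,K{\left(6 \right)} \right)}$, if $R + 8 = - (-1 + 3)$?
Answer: $-75$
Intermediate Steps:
$K{\left(b \right)} = - \frac{b}{4}$
$T{\left(u,x \right)} = 3 - 3 x$ ($T{\left(u,x \right)} = 3 + \left(-2 - 1\right) x = 3 - 3 x$)
$R = -10$ ($R = -8 - \left(-1 + 3\right) = -8 - 2 = -10$)
$R T{\left(6,K{\left(6 \right)} \right)} = - 10 \left(3 - 3 \left(\left(- \frac{1}{4}\right) 6\right)\right) = - 10 \left(3 - - \frac{9}{2}\right) = - 10 \left(3 + \frac{9}{2}\right) = \left(-10\right) \frac{15}{2} = -75$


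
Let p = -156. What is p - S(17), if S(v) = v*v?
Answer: -445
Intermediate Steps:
S(v) = v**2
p - S(17) = -156 - 1*17**2 = -156 - 1*289 = -156 - 289 = -445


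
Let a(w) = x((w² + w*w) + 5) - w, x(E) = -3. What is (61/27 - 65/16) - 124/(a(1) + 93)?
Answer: -122899/38448 ≈ -3.1965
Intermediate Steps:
a(w) = -3 - w
(61/27 - 65/16) - 124/(a(1) + 93) = (61/27 - 65/16) - 124/((-3 - 1*1) + 93) = (61*(1/27) - 65*1/16) - 124/((-3 - 1) + 93) = (61/27 - 65/16) - 124/(-4 + 93) = -779/432 - 124/89 = -122899/38448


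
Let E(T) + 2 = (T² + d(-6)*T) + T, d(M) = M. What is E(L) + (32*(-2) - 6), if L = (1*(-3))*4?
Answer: 132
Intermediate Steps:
L = -12 (L = -3*4 = -12)
E(T) = -2 + T² - 5*T (E(T) = -2 + ((T² - 6*T) + T) = -2 + (T² - 5*T) = -2 + T² - 5*T)
E(L) + (32*(-2) - 6) = (-2 + (-12)² - 5*(-12)) + (32*(-2) - 6) = (-2 + 144 + 60) + (-64 - 6) = 202 - 70 = 132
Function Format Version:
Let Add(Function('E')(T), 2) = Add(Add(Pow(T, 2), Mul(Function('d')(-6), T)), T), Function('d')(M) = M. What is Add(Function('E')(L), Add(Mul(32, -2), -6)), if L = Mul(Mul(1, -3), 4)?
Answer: 132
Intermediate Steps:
L = -12 (L = Mul(-3, 4) = -12)
Function('E')(T) = Add(-2, Pow(T, 2), Mul(-5, T)) (Function('E')(T) = Add(-2, Add(Add(Pow(T, 2), Mul(-6, T)), T)) = Add(-2, Add(Pow(T, 2), Mul(-5, T))) = Add(-2, Pow(T, 2), Mul(-5, T)))
Add(Function('E')(L), Add(Mul(32, -2), -6)) = Add(Add(-2, Pow(-12, 2), Mul(-5, -12)), Add(Mul(32, -2), -6)) = Add(Add(-2, 144, 60), Add(-64, -6)) = Add(202, -70) = 132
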